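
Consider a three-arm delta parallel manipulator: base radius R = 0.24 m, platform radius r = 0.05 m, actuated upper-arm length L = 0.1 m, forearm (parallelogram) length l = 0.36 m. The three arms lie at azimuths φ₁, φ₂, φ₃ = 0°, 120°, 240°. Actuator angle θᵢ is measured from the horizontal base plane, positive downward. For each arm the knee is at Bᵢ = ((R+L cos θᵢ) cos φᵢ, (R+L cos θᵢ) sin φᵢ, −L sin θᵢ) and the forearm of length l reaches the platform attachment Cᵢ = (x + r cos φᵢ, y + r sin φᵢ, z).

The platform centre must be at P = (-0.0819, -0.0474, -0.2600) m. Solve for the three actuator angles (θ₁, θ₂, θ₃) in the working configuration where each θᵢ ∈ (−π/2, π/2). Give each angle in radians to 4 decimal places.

θ₁ = 1.1349, θ₂ = 0.5239, θ₃ = -0.3496

rotate P by −φ1: (-0.0819, -0.0474, -0.2600)
  e−x'=0.2719;  (l²−L²−(e−x')²−y'²−z²)/2L = -0.1209
  √(A²+B²)=0.3762;  θ1 = -0.7630+1.8979 ≈ 1.1349
rotate P by −φ2: (-0.0001, 0.0946, -0.2600)
  A cos θ + B sin θ = C:  0.1901·cos θ + -0.2600·sin θ = 0.0345
  √(A²+B²)=0.3221;  θ2 = -0.9395+1.4634 ≈ 0.5239
φ3=240.0° → target in arm frame (0.0820, -0.0472)
  A cos θ + B sin θ = C:  0.1080·cos θ + -0.2600·sin θ = 0.1905
  γ=atan2(-0.2600,0.1080)=-1.1771;  ψ=arccos(0.6767)=0.8275;  θ3=γ+ψ≈-0.3496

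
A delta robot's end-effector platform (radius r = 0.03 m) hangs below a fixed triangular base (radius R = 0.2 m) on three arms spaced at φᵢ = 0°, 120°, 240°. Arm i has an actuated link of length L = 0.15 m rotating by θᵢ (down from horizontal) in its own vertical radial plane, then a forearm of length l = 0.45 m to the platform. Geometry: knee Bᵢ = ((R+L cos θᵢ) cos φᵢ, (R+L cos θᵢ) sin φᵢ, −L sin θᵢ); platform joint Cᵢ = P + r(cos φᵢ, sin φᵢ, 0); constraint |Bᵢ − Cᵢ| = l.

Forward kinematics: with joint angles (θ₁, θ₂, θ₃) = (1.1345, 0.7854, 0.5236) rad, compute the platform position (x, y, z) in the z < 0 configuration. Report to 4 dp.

S1 = (0.2334·cos0.0°, 0.2334·sin0.0°, -0.1359) = (0.2334, 0.0000, -0.1359)
φ2=120.0°: virtual centre (-0.1380, 0.2391, -0.1061), radius l
φ3=240.0°: virtual centre (-0.1500, -0.2597, -0.0750), radius l
|S₂|²−|S₁|² = 0.0145;  |S₃|²−|S₁|² = 0.0226
[-0.7428 0.4782 0.0598]·P = 0.0145;  [-0.7667 -0.5194 0.1219]·P = 0.0226
det = 0.7525;  x = -0.0244+0.1187z,  y = -0.0075+0.0594z
into |P−S₁|² = l²: 1.0176z² + 0.2098z + -0.1175 = 0;  Δ = 0.5224;  z = -0.4582 or 0.2520 → z<0 root = -0.4582
x = -0.0788, y = -0.0348

(-0.0788, -0.0348, -0.4582)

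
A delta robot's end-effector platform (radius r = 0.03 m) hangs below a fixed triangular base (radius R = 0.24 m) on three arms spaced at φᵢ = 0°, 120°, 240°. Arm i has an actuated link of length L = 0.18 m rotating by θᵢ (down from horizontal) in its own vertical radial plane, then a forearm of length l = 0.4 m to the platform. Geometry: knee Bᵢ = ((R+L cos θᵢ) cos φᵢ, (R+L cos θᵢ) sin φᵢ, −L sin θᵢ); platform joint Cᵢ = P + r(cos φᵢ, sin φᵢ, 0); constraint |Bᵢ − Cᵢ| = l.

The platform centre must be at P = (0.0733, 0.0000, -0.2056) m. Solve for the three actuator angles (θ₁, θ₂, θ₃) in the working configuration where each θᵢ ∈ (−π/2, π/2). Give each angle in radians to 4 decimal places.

θ₁ = -0.2609, θ₂ = 0.6980, θ₃ = 0.6980

rotate P by −φ1: (0.0733, 0.0000, -0.2056)
  A=0.1367, B=-0.2056, C=(l²−L²−A²−y'²−z²)/(2L)=0.1851
  θ1 = atan2(B,A) + arccos(C/0.2469) = -0.2609
arm 2 (φ=120.0°): x'=-0.0366, y'=-0.0635
  e−x'=0.2466;  (l²−L²−(e−x')²−y'²−z²)/2L = 0.0568
  √(A²+B²)=0.3211;  θ2 = -0.6949+1.3928 ≈ 0.6980
φ3=240.0° → target in arm frame (-0.0367, 0.0635)
  e−x'=0.2467;  (l²−L²−(e−x')²−y'²−z²)/2L = 0.0568
  γ=atan2(-0.2056,0.2467)=-0.6949;  ψ=arccos(0.1770)=1.3928;  θ3=γ+ψ≈0.6980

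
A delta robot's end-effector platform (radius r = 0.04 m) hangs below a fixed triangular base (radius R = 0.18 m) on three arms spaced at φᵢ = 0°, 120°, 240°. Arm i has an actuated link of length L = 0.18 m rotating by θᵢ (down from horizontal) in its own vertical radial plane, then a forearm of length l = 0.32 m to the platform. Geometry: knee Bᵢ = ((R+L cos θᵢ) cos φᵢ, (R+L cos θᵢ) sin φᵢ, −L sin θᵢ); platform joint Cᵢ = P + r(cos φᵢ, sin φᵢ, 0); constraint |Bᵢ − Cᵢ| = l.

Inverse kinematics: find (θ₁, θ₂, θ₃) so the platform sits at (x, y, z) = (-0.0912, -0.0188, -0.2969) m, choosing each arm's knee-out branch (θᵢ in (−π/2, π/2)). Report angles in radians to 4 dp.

rotate P by −φ1: (-0.0912, -0.0188, -0.2969)
  A cos θ + B sin θ = C:  0.2312·cos θ + -0.2969·sin θ = -0.1999
  √(A²+B²)=0.3763;  θ1 = -0.9092+2.1308 ≈ 1.2216
arm 2 (φ=120.0°): x'=0.0293, y'=0.0884
  A cos θ + B sin θ = C:  0.1107·cos θ + -0.2969·sin θ = -0.1061
  √(A²+B²)=0.3169;  θ2 = -1.2140+1.9124 ≈ 0.6984
φ3=240.0° → target in arm frame (0.0619, -0.0696)
  e−x'=0.0781;  (l²−L²−(e−x')²−y'²−z²)/2L = -0.0808
  θ3 = atan2(B,A) + arccos(C/0.3070) = 0.5237

θ₁ = 1.2216, θ₂ = 0.6984, θ₃ = 0.5237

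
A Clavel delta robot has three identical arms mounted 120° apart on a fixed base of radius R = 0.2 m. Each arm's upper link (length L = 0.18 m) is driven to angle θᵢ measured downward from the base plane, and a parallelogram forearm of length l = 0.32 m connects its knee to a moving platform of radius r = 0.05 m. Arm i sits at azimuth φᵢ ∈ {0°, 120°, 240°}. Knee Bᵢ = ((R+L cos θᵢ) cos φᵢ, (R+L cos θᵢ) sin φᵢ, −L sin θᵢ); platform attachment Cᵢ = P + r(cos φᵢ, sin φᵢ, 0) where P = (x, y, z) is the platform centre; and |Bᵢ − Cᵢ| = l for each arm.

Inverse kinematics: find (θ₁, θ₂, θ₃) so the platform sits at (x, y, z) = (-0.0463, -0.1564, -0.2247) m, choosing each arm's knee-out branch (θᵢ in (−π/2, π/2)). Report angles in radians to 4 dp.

φ1=0.0° → target in arm frame (-0.0463, -0.1564)
  A cos θ + B sin θ = C:  0.1963·cos θ + -0.2247·sin θ = -0.1208
  θ1 = atan2(B,A) + arccos(C/0.2984) = 1.1348
rotate P by −φ2: (-0.1123, 0.1183, -0.2247)
  e−x'=0.2623;  (l²−L²−(e−x')²−y'²−z²)/2L = -0.1758
  √(A²+B²)=0.3454;  θ2 = -0.7084+2.1048 ≈ 1.3964
arm 3 (φ=240.0°): x'=0.1586, y'=0.0381
  e−x'=-0.0086;  (l²−L²−(e−x')²−y'²−z²)/2L = 0.0500
  γ=atan2(-0.2247,-0.0086)=-1.6090;  ψ=arccos(0.2222)=1.3468;  θ3=γ+ψ≈-0.2623

θ₁ = 1.1348, θ₂ = 1.3964, θ₃ = -0.2623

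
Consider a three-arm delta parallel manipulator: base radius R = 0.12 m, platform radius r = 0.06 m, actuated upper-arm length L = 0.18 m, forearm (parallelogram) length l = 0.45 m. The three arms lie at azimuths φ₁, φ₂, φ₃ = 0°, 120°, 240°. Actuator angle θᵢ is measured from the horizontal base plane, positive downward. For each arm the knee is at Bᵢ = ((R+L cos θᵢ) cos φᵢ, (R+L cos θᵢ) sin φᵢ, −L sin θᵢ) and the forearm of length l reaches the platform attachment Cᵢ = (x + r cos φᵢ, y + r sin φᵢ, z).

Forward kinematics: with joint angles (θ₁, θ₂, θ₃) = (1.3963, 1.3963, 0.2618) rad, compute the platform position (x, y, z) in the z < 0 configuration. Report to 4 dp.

arm 1 at φ=0.0°: (R−r)+L cos θ1 = 0.0913;  centre 1 = (0.0913, 0.0000, -0.1773)
centre 2 = (0.0913·cos120.0°, 0.0913·sin120.0°, -0.1773) = (-0.0456, 0.0790, -0.1773)
φ3=240.0°: virtual centre (-0.1169, -0.2025, -0.0466), radius l
eliminate P² terms by subtracting sphere 1 from 2 and 3
linear system: -0.2738x+0.1580y = 0.0000−0.0000z; -0.4164x+-0.4051y = 0.0171−0.2614z
det = 0.1767;  x = -0.0153+0.2338z,  y = -0.0265+0.4049z
into |P−centre ₁|² = l²: 1.2186z² + 0.2832z + -0.1590 = 0;  Δ = 0.8554;  z = -0.4957 or 0.2633 → z<0 root = -0.4957
x = -0.1312, y = -0.2272

(-0.1312, -0.2272, -0.4957)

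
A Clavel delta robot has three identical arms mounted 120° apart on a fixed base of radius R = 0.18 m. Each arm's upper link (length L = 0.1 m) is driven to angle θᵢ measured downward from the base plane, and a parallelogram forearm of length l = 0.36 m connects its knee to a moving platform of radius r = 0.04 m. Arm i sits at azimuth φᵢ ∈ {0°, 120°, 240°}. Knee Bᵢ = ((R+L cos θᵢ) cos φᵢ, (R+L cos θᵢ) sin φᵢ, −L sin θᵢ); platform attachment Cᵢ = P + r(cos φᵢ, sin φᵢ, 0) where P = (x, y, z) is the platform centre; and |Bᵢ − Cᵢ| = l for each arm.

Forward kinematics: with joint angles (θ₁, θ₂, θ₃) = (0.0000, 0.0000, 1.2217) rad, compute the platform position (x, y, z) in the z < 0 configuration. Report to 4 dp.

(0.0626, 0.1084, -0.2939)

arm 1 at φ=0.0°: (R−r)+L cos θ1 = 0.2400;  S1 = (0.2400, 0.0000, 0.0000)
φ2=120.0°: virtual centre (-0.1200, 0.2078, 0.0000), radius l
φ3=240.0°: virtual centre (-0.0871, -0.1509, -0.0940), radius l
eliminate P² terms by subtracting sphere 1 from 2 and 3
linear system: -0.7200x+0.4157y = 0.0000−0.0000z; -0.6542x+-0.3017y = -0.0184−-0.1879z
det = 0.4892;  x = 0.0157+-0.1597z,  y = 0.0271+-0.2766z
quadratic in z: (1.1020)z²+(0.0567)z+(-0.0785)=0, √Δ=0.5911 → z ∈ {-0.2939, 0.2425}; z = -0.2939 (taking z<0)
x = 0.0626, y = 0.1084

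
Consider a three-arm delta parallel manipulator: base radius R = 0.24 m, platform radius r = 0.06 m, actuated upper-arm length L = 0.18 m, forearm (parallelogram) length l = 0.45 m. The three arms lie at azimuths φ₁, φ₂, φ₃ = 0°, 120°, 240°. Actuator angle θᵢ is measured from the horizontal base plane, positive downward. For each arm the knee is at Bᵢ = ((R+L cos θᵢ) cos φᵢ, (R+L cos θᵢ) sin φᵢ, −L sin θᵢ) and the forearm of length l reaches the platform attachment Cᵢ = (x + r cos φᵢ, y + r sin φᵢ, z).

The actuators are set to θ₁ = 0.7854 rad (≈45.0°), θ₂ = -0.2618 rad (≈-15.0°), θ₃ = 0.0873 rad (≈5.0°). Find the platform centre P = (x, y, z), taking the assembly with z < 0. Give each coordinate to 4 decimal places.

φ1=0.0°: virtual centre (0.3073, 0.0000, -0.1273), radius l
φ2=120.0°: virtual centre (-0.1769, 0.3065, 0.0466), radius l
S3 = (0.3593·cos240.0°, 0.3593·sin240.0°, -0.0157) = (-0.1797, -0.3112, -0.0157)
subtract pairs → two planes through P
plane₁₂: -0.9684x+0.6129y+0.3477z = 0.0168
Cramer: x(z) = -0.0183+0.2944z;  y(z) = -0.0015-0.1021z
quadratic in z: (1.0971)z²+(0.0632)z+(-0.0803)=0, √Δ=0.5970 → z ∈ {-0.3009, 0.2433}; z = -0.3009 (taking z<0)
x = -0.1069, y = 0.0292

(-0.1069, 0.0292, -0.3009)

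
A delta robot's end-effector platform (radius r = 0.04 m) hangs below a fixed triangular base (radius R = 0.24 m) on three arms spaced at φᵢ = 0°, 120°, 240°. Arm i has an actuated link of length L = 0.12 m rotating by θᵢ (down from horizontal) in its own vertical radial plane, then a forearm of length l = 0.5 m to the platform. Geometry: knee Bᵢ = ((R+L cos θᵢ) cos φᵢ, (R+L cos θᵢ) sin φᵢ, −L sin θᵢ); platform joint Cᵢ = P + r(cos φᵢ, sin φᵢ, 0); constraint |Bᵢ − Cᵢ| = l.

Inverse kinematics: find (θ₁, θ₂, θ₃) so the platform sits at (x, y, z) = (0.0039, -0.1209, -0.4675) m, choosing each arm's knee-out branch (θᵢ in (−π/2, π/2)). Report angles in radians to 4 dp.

θ₁ = 0.6978, θ₂ = 1.2216, θ₃ = 0.1744

arm 1 (φ=0.0°): x'=0.0039, y'=-0.1209
  A cos θ + B sin θ = C:  0.1961·cos θ + -0.4675·sin θ = -0.1501
  θ1 = atan2(B,A) + arccos(C/0.5070) = 0.6978
arm 2 (φ=120.0°): x'=-0.1067, y'=0.0571
  A=0.3067, B=-0.4675, C=(l²−L²−A²−y'²−z²)/(2L)=-0.3344
  γ=atan2(-0.4675,0.3067)=-0.9903;  ψ=arccos(-0.5981)=2.2119;  θ2=γ+ψ≈1.2216
rotate P by −φ3: (0.1028, 0.0638, -0.4675)
  A=0.0972, B=-0.4675, C=(l²−L²−A²−y'²−z²)/(2L)=0.0146
  θ3 = atan2(B,A) + arccos(C/0.4775) = 0.1744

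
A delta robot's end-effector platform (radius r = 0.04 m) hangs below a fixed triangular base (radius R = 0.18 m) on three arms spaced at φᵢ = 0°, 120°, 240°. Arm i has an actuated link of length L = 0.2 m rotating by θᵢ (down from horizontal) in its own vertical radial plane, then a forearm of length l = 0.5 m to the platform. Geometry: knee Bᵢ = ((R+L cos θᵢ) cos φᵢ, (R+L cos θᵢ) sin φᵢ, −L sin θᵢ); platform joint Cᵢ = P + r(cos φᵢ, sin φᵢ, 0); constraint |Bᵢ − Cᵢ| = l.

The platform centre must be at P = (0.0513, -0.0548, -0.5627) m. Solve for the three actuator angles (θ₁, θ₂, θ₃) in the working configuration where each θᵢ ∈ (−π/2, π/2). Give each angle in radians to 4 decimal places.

rotate P by −φ1: (0.0513, -0.0548, -0.5627)
  A cos θ + B sin θ = C:  0.0887·cos θ + -0.5627·sin θ = -0.2938
  √(A²+B²)=0.5696;  θ1 = -1.4144+2.1126 ≈ 0.6981
φ2=120.0° → target in arm frame (-0.0731, -0.0170)
  e−x'=0.2131;  (l²−L²−(e−x')²−y'²−z²)/2L = -0.3808
  √(A²+B²)=0.6017;  θ2 = -1.2088+2.2561 ≈ 1.0474
φ3=240.0° → target in arm frame (0.0218, 0.0718)
  e−x'=0.1182;  (l²−L²−(e−x')²−y'²−z²)/2L = -0.3144
  √(A²+B²)=0.5750;  θ3 = -1.3638+2.1493 ≈ 0.7856

θ₁ = 0.6981, θ₂ = 1.0474, θ₃ = 0.7856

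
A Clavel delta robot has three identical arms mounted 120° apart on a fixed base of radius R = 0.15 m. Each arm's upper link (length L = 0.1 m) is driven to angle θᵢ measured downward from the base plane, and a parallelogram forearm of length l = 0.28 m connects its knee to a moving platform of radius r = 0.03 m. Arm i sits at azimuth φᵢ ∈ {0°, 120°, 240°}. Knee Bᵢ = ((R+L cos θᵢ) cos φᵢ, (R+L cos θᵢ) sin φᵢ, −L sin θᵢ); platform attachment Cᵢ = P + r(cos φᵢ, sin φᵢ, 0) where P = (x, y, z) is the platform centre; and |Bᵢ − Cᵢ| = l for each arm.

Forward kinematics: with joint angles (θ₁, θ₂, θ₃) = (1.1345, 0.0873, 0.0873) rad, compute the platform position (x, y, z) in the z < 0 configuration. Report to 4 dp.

(-0.0895, 0.0000, -0.2132)

φ1=0.0°: virtual centre (0.1623, 0.0000, -0.0906), radius l
φ2=120.0°: virtual centre (-0.1098, 0.1902, -0.0087), radius l
φ3=240.0°: virtual centre (-0.1098, -0.1902, -0.0087), radius l
eliminate P² terms by subtracting sphere 1 from 2 and 3
plane₁₂: -0.5441x+0.3804y+0.1638z = 0.0138
Cramer: x(z) = -0.0253+0.3011z;  y(z) = 0.0000-0.0000z
quadratic in z: (1.0906)z²+(0.0683)z+(-0.0350)=0, √Δ=0.3967 → z ∈ {-0.2132, 0.1506}; z = -0.2132 (taking z<0)
x = -0.0895, y = 0.0000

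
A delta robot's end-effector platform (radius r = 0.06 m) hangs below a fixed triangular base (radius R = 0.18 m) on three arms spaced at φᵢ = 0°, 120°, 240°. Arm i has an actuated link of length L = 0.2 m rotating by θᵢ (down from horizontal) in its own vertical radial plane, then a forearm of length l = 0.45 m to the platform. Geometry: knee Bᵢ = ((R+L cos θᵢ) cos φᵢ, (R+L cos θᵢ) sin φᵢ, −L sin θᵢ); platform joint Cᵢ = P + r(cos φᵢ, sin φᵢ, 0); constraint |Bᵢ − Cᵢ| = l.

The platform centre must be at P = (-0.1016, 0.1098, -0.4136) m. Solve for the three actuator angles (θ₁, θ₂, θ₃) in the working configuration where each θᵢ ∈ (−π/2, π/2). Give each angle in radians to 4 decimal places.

rotate P by −φ1: (-0.1016, 0.1098, -0.4136)
  e−x'=0.2216;  (l²−L²−(e−x')²−y'²−z²)/2L = -0.1743
  γ=atan2(-0.4136,0.2216)=-1.0789;  ψ=arccos(-0.3715)=1.9514;  θ1=γ+ψ≈0.8725
φ2=120.0° → target in arm frame (0.1459, 0.0331)
  e−x'=-0.0259;  (l²−L²−(e−x')²−y'²−z²)/2L = -0.0258
  √(A²+B²)=0.4144;  θ2 = -1.6333+1.6332 ≈ -0.0002
rotate P by −φ3: (-0.0443, -0.1429, -0.4136)
  A cos θ + B sin θ = C:  0.1643·cos θ + -0.4136·sin θ = -0.1399
  γ=atan2(-0.4136,0.1643)=-1.1927;  ψ=arccos(-0.3144)=1.8907;  θ3=γ+ψ≈0.6980

θ₁ = 0.8725, θ₂ = -0.0002, θ₃ = 0.6980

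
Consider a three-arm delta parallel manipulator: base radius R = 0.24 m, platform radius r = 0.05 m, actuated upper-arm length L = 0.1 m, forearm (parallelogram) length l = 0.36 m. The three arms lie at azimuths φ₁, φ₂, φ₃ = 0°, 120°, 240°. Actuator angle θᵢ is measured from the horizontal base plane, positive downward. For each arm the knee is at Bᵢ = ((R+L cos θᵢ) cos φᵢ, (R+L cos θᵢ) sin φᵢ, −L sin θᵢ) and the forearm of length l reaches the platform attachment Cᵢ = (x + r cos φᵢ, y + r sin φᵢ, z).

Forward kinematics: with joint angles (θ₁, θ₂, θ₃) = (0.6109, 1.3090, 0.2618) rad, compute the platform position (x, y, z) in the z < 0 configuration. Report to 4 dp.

centre 1 = (0.2719·cos0.0°, 0.2719·sin0.0°, -0.0574) = (0.2719, 0.0000, -0.0574)
centre 2 = (0.2159·cos120.0°, 0.2159·sin120.0°, -0.0966) = (-0.1079, 0.1870, -0.0966)
arm 3 at φ=240.0°: e+L cos θ3 = 0.2866;  centre 3 = (-0.1433, -0.2482, -0.0259)
eliminate P² terms by subtracting sphere 1 from 2 and 3
linear system: -0.7597x+0.3739y = -0.0213−-0.0785z; -0.8304x+-0.4964y = 0.0056−0.0630z
det = 0.6876;  x = 0.0123+-0.0224z,  y = -0.0319+0.1643z
quadratic in z: (1.0275)z²+(0.1159)z+(-0.0579)=0, √Δ=0.5015 → z ∈ {-0.3004, 0.1876}; z = -0.3004 (taking z<0)
x = 0.0191, y = -0.0812

(0.0191, -0.0812, -0.3004)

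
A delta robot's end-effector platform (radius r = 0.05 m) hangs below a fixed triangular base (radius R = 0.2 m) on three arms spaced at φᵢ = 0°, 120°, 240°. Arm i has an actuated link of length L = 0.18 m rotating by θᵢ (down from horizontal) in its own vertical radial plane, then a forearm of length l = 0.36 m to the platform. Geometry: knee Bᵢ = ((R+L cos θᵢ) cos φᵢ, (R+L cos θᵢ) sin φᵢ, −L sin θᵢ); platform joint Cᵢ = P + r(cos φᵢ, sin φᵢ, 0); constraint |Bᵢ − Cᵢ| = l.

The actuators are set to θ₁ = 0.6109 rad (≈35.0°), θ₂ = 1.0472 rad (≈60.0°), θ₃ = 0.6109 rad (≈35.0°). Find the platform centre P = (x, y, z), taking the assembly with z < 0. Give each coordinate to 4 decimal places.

S1 = (0.2974·cos0.0°, 0.2974·sin0.0°, -0.1032) = (0.2974, 0.0000, -0.1032)
φ2=120.0°: virtual centre (-0.1200, 0.2078, -0.1559), radius l
φ3=240.0°: virtual centre (-0.1487, -0.2576, -0.1032), radius l
subtract pairs → two planes through P
linear system: -0.8349x+0.4157y = -0.0172−-0.1053z; -0.8923x+-0.5152y = 0.0000−0.0000z
det = 0.8011;  x = 0.0111+-0.0677z,  y = -0.0192+0.1173z
quadratic in z: (1.0183)z²+(0.2408)z+(-0.0366)=0, √Δ=0.4549 → z ∈ {-0.3416, 0.1051}; z = -0.3416 (taking z<0)
x = 0.0342, y = -0.0593

(0.0342, -0.0593, -0.3416)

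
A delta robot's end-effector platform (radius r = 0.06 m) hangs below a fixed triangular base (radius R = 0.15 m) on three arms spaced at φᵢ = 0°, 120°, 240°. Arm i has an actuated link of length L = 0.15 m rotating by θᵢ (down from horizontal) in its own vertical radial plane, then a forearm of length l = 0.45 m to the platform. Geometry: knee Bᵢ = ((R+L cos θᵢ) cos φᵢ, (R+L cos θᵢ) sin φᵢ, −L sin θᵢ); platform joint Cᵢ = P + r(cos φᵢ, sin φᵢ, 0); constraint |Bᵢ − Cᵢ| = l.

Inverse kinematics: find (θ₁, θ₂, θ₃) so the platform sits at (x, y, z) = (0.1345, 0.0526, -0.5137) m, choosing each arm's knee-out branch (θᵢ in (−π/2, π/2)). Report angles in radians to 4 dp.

φ1=0.0° → target in arm frame (0.1345, 0.0526)
  A=-0.0445, B=-0.5137, C=(l²−L²−A²−y'²−z²)/(2L)=-0.2954
  γ=atan2(-0.5137,-0.0445)=-1.6572;  ψ=arccos(-0.5730)=2.1809;  θ1=γ+ψ≈0.5237
rotate P by −φ2: (-0.0217, -0.1428, -0.5137)
  A=0.1117, B=-0.5137, C=(l²−L²−A²−y'²−z²)/(2L)=-0.3892
  γ=atan2(-0.5137,0.1117)=-1.3567;  ψ=arccos(-0.7403)=2.4043;  θ2=γ+ψ≈1.0476
rotate P by −φ3: (-0.1128, 0.0902, -0.5137)
  A=0.2028, B=-0.5137, C=(l²−L²−A²−y'²−z²)/(2L)=-0.4438
  γ=atan2(-0.5137,0.2028)=-1.1948;  ψ=arccos(-0.8036)=2.5042;  θ3=γ+ψ≈1.3094

θ₁ = 0.5237, θ₂ = 1.0476, θ₃ = 1.3094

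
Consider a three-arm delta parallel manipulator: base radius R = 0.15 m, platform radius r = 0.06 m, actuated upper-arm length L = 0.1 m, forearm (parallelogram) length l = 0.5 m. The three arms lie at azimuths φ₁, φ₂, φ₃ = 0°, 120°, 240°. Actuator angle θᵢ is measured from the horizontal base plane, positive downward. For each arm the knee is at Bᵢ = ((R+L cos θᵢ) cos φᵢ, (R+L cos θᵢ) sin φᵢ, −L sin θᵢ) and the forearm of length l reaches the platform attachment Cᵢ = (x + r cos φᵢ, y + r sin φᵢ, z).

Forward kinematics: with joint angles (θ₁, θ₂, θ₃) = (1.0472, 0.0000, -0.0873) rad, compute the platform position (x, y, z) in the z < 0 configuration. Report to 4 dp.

arm 1 at φ=0.0°: e+L cos θ1 = 0.1400;  S1 = (0.1400, 0.0000, -0.0866)
φ2=120.0°: virtual centre (-0.0950, 0.1645, 0.0000), radius l
φ3=240.0°: virtual centre (-0.0948, -0.1642, 0.0087), radius l
subtract pairs → two planes through P
[-0.4700 0.3291 0.1732]·P = 0.0090;  [-0.4696 -0.3284 0.1906]·P = 0.0089
Cramer: x(z) = -0.0191+0.3872z;  y(z) = 0.0001+0.0267z
quadratic in z: (1.1507)z²+(0.0500)z+(-0.2172)=0, √Δ=1.0011 → z ∈ {-0.4567, 0.4133}; z = -0.4567 (taking z<0)
x = -0.1960, y = -0.0121

(-0.1960, -0.0121, -0.4567)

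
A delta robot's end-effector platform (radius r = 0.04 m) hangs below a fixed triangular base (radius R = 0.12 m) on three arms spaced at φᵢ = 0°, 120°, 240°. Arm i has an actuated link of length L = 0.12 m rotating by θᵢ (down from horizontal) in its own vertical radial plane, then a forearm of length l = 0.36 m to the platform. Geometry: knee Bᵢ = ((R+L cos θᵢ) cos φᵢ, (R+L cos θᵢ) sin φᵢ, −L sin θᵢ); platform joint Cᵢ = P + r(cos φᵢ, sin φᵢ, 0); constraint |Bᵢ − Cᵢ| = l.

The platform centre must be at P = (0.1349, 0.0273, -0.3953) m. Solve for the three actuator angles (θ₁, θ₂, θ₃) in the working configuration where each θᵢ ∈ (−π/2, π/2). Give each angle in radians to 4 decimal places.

θ₁ = 0.3490, θ₂ = 1.1343, θ₃ = 1.3085

rotate P by −φ1: (0.1349, 0.0273, -0.3953)
  A cos θ + B sin θ = C:  -0.0549·cos θ + -0.3953·sin θ = -0.1868
  √(A²+B²)=0.3991;  θ1 = -1.7088+2.0578 ≈ 0.3490
arm 2 (φ=120.0°): x'=-0.0438, y'=-0.1305
  A=0.1238, B=-0.3953, C=(l²−L²−A²−y'²−z²)/(2L)=-0.3059
  θ2 = atan2(B,A) + arccos(C/0.4142) = 1.1343
rotate P by −φ3: (-0.0911, 0.1032, -0.3953)
  A cos θ + B sin θ = C:  0.1711·cos θ + -0.3953·sin θ = -0.3374
  θ3 = atan2(B,A) + arccos(C/0.4307) = 1.3085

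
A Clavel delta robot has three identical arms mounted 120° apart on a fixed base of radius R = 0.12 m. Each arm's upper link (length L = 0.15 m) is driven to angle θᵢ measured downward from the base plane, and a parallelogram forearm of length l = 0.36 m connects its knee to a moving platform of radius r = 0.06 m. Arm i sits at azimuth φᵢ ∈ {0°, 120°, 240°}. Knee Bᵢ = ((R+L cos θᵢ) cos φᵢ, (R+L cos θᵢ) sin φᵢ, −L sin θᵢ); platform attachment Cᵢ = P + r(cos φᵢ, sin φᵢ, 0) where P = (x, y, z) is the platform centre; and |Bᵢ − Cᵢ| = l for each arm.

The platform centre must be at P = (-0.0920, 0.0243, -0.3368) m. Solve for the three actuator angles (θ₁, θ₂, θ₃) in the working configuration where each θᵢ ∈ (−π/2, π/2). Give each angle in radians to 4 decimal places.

φ1=0.0° → target in arm frame (-0.0920, 0.0243)
  A cos θ + B sin θ = C:  0.1520·cos θ + -0.3368·sin θ = -0.1001
  θ1 = atan2(B,A) + arccos(C/0.3695) = 0.6983
φ2=120.0° → target in arm frame (0.0670, 0.0675)
  A=-0.0070, B=-0.3368, C=(l²−L²−A²−y'²−z²)/(2L)=-0.0365
  γ=atan2(-0.3368,-0.0070)=-1.5917;  ψ=arccos(-0.1083)=1.6793;  θ2=γ+ψ≈0.0876
rotate P by −φ3: (0.0250, -0.0918, -0.3368)
  A=0.0350, B=-0.3368, C=(l²−L²−A²−y'²−z²)/(2L)=-0.0533
  γ=atan2(-0.3368,0.0350)=-1.4671;  ψ=arccos(-0.1574)=1.7289;  θ3=γ+ψ≈0.2618

θ₁ = 0.6983, θ₂ = 0.0876, θ₃ = 0.2618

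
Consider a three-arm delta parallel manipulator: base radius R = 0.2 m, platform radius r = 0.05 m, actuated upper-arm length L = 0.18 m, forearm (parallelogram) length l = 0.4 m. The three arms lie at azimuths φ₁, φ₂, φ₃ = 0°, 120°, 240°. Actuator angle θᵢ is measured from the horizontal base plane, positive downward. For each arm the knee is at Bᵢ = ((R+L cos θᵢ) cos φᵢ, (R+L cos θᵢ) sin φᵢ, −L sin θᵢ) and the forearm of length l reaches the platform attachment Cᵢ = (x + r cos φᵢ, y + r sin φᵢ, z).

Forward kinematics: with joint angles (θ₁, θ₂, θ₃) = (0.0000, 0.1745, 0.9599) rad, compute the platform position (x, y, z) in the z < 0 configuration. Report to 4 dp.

(0.0739, 0.0951, -0.2922)

centre 1 = (0.3300·cos0.0°, 0.3300·sin0.0°, 0.0000) = (0.3300, 0.0000, 0.0000)
arm 2 at φ=120.0°: (R−r)+L cos θ2 = 0.3273;  centre 2 = (-0.1636, 0.2834, -0.0313)
arm 3 at φ=240.0°: (R−r)+L cos θ3 = 0.2532;  centre 3 = (-0.1266, -0.2193, -0.1474)
eliminate P² terms by subtracting sphere 1 from 2 and 3
[-0.9873 0.5668 -0.0625]·P = -0.0008;  [-0.9132 -0.4386 -0.2949]·P = -0.0230
Cramer: x(z) = 0.0141-0.2047z;  y(z) = 0.0231-0.2462z
quadratic in z: (1.1025)z²+(0.1179)z+(-0.0597)=0, √Δ=0.5264 → z ∈ {-0.2922, 0.1852}; z = -0.2922 (taking z<0)
x = 0.0739, y = 0.0951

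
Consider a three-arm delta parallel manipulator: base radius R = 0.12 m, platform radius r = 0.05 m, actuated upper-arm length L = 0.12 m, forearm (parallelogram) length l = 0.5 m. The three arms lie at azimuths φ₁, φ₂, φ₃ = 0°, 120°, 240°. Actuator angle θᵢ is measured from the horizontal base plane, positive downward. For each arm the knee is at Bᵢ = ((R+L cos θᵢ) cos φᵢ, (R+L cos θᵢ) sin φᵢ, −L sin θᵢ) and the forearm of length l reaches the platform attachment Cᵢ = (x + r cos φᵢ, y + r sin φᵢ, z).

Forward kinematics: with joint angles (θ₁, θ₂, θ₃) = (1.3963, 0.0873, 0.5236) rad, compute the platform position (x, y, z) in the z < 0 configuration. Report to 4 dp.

O1 = (0.0908·cos0.0°, 0.0908·sin0.0°, -0.1182) = (0.0908, 0.0000, -0.1182)
arm 2 at φ=120.0°: e+L cos θ2 = 0.1895;  O2 = (-0.0948, 0.1641, -0.0105)
O3 = (0.1739·cos240.0°, 0.1739·sin240.0°, -0.0600) = (-0.0870, -0.1506, -0.0600)
subtract pairs → two planes through P
plane₁₂: -0.3712x+0.3283y+0.2154z = 0.0138
det = 0.2286;  x = -0.0349+0.4511z,  y = 0.0026+-0.1462z
quadratic in z: (1.2248)z²+(0.1221)z+(-0.2202)=0, √Δ=1.0459 → z ∈ {-0.4768, 0.3771}; z = -0.4768 (taking z<0)
x = -0.2500, y = 0.0723

(-0.2500, 0.0723, -0.4768)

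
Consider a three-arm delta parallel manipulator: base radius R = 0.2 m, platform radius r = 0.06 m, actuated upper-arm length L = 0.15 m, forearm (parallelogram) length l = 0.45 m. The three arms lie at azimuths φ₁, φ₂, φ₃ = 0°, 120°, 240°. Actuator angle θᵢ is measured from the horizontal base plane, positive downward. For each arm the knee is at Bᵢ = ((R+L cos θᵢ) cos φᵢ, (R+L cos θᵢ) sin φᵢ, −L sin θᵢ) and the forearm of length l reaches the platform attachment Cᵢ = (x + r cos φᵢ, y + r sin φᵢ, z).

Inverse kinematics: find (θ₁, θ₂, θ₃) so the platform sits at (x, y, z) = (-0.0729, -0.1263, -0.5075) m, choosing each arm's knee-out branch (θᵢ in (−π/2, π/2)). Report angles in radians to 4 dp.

rotate P by −φ1: (-0.0729, -0.1263, -0.5075)
  e−x'=0.2129;  (l²−L²−(e−x')²−y'²−z²)/2L = -0.4628
  γ=atan2(-0.5075,0.2129)=-1.1736;  ψ=arccos(-0.8409)=2.5697;  θ1=γ+ψ≈1.3961
arm 2 (φ=120.0°): x'=-0.0729, y'=0.1263
  A cos θ + B sin θ = C:  0.2129·cos θ + -0.5075·sin θ = -0.4628
  θ2 = atan2(B,A) + arccos(C/0.5504) = 1.3962
φ3=240.0° → target in arm frame (0.1458, 0.0000)
  e−x'=-0.0058;  (l²−L²−(e−x')²−y'²−z²)/2L = -0.2586
  θ3 = atan2(B,A) + arccos(C/0.5075) = 0.5232

θ₁ = 1.3961, θ₂ = 1.3962, θ₃ = 0.5232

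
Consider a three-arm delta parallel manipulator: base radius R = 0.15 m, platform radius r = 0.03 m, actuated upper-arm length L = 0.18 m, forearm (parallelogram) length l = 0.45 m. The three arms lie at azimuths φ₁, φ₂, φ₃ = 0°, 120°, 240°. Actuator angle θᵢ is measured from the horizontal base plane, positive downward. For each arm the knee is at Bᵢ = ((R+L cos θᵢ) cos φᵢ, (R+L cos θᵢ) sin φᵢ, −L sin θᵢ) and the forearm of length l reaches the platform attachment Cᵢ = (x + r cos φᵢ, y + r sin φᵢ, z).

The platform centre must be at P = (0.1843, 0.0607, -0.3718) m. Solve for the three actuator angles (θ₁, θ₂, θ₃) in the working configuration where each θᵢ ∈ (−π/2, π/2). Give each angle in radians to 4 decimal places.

θ₁ = -0.3492, θ₂ = 0.6107, θ₃ = 0.9595

φ1=0.0° → target in arm frame (0.1843, 0.0607)
  e−x'=-0.0643;  (l²−L²−(e−x')²−y'²−z²)/2L = 0.0668
  √(A²+B²)=0.3773;  θ1 = -1.7420+1.3928 ≈ -0.3492
rotate P by −φ2: (-0.0396, -0.1900, -0.3718)
  A=0.1596, B=-0.3718, C=(l²−L²−A²−y'²−z²)/(2L)=-0.0825
  γ=atan2(-0.3718,0.1596)=-1.1654;  ψ=arccos(-0.2038)=1.7760;  θ2=γ+ψ≈0.6107
φ3=240.0° → target in arm frame (-0.1447, 0.1293)
  e−x'=0.2647;  (l²−L²−(e−x')²−y'²−z²)/2L = -0.1526
  θ3 = atan2(B,A) + arccos(C/0.4564) = 0.9595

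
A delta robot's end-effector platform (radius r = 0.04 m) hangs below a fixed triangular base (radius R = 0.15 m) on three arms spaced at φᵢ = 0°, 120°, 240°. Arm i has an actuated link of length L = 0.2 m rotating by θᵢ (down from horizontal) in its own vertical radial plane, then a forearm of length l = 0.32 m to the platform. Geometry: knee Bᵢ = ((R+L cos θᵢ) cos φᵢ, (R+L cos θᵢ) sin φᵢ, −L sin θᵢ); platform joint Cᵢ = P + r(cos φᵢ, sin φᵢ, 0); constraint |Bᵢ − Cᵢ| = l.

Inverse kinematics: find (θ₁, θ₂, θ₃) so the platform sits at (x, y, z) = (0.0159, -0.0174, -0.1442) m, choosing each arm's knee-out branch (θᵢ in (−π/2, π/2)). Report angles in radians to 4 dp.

θ₁ = 0.0876, θ₂ = 0.4358, θ₃ = 0.1744

φ1=0.0° → target in arm frame (0.0159, -0.0174)
  A=0.0941, B=-0.1442, C=(l²−L²−A²−y'²−z²)/(2L)=0.0811
  γ=atan2(-0.1442,0.0941)=-0.9926;  ψ=arccos(0.4711)=1.0802;  θ1=γ+ψ≈0.0876
φ2=120.0° → target in arm frame (-0.0230, -0.0051)
  e−x'=0.1330;  (l²−L²−(e−x')²−y'²−z²)/2L = 0.0597
  √(A²+B²)=0.1962;  θ2 = -0.8257+1.2615 ≈ 0.4358
φ3=240.0° → target in arm frame (0.0071, 0.0225)
  A cos θ + B sin θ = C:  0.1029·cos θ + -0.1442·sin θ = 0.0763
  √(A²+B²)=0.1771;  θ3 = -0.9511+1.1255 ≈ 0.1744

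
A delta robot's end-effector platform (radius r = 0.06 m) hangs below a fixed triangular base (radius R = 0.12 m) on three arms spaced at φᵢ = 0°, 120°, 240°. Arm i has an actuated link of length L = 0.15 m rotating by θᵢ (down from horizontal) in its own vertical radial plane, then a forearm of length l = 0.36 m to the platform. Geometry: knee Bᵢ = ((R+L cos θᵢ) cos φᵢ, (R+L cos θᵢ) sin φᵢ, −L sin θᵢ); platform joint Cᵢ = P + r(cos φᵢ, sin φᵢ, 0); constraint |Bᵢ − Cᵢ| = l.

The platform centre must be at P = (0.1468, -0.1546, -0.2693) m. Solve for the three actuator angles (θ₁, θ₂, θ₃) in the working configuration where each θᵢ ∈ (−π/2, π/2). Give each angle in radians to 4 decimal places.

φ1=0.0° → target in arm frame (0.1468, -0.1546)
  A cos θ + B sin θ = C:  -0.0868·cos θ + -0.2693·sin θ = 0.0105
  γ=atan2(-0.2693,-0.0868)=-1.8826;  ψ=arccos(0.0370)=1.5338;  θ1=γ+ψ≈-0.3488
rotate P by −φ2: (-0.2073, -0.0498, -0.2693)
  e−x'=0.2673;  (l²−L²−(e−x')²−y'²−z²)/2L = -0.1312
  √(A²+B²)=0.3794;  θ2 = -0.7891+1.9238 ≈ 1.1346
arm 3 (φ=240.0°): x'=0.0605, y'=0.2044
  A cos θ + B sin θ = C:  -0.0005·cos θ + -0.2693·sin θ = -0.0241
  γ=atan2(-0.2693,-0.0005)=-1.5726;  ψ=arccos(-0.0893)=1.6602;  θ3=γ+ψ≈0.0876

θ₁ = -0.3488, θ₂ = 1.1346, θ₃ = 0.0876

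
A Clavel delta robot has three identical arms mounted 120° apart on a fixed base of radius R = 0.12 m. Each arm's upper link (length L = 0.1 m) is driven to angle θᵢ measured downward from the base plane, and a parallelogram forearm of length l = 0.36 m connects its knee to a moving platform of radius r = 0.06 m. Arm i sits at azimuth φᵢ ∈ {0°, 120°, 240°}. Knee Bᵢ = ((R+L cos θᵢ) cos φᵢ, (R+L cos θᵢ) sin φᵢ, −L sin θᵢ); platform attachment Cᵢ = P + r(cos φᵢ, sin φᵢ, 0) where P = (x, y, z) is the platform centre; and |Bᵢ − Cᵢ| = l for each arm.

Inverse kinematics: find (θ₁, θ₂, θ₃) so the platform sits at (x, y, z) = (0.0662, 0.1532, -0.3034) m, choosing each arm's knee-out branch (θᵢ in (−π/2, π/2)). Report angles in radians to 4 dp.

θ₁ = -0.0870, θ₂ = -0.2616, θ₃ = 0.9598

φ1=0.0° → target in arm frame (0.0662, 0.1532)
  e−x'=-0.0062;  (l²−L²−(e−x')²−y'²−z²)/2L = 0.0202
  √(A²+B²)=0.3035;  θ1 = -1.5912+1.5042 ≈ -0.0870
arm 2 (φ=120.0°): x'=0.0996, y'=-0.1339
  e−x'=-0.0396;  (l²−L²−(e−x')²−y'²−z²)/2L = 0.0402
  γ=atan2(-0.3034,-0.0396)=-1.7005;  ψ=arccos(0.1315)=1.4390;  θ2=γ+ψ≈-0.2616
rotate P by −φ3: (-0.1658, -0.0193, -0.3034)
  A=0.2258, B=-0.3034, C=(l²−L²−A²−y'²−z²)/(2L)=-0.1190
  γ=atan2(-0.3034,0.2258)=-0.9310;  ψ=arccos(-0.3146)=1.8909;  θ3=γ+ψ≈0.9598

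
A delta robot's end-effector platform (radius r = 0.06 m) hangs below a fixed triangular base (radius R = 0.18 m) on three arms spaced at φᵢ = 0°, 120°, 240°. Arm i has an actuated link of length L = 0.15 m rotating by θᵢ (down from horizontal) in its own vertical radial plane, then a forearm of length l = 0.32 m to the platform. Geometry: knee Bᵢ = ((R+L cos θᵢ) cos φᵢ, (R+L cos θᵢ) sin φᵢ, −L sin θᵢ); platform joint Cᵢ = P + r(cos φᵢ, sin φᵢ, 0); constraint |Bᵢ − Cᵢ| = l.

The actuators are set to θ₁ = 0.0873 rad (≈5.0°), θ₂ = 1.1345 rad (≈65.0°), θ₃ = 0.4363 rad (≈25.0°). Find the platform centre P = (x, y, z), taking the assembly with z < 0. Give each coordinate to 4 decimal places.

arm 1 at φ=0.0°: ρ1 = 0.2694;  O1 = (0.2694, 0.0000, -0.0131)
O2 = (0.1834·cos120.0°, 0.1834·sin120.0°, -0.1359) = (-0.0917, 0.1588, -0.1359)
arm 3 at φ=240.0°: ρ3 = 0.2559;  O3 = (-0.1280, -0.2217, -0.0634)
subtract pairs → two planes through P
plane₁₂: -0.7222x+0.3176y+-0.2457z = -0.0206
det = 0.5726;  x = 0.0178+-0.2461z,  y = -0.0246+0.2142z
into |P−O₁|² = l²: 1.1064z² + 0.1395z + -0.0383 = 0;  Δ = 0.1889;  z = -0.2595 or 0.1334 → z<0 root = -0.2595
x = 0.0816, y = -0.0801

(0.0816, -0.0801, -0.2595)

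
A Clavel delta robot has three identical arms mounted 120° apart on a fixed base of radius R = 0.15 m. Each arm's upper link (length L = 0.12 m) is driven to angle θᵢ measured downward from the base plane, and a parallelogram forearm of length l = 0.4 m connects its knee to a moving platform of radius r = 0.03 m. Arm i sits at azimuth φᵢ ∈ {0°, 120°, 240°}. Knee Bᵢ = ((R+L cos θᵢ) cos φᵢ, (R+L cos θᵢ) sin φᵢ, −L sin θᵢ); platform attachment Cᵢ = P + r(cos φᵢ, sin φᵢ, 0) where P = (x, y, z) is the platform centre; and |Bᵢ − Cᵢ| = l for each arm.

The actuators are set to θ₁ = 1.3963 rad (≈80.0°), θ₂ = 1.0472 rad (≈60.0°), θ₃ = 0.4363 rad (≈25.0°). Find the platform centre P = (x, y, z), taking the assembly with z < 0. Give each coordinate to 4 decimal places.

φ1=0.0°: virtual centre (0.1408, 0.0000, -0.1182), radius l
φ2=120.0°: virtual centre (-0.0900, 0.1559, -0.1039), radius l
centre 3 = (0.2288·cos240.0°, 0.2288·sin240.0°, -0.0507) = (-0.1144, -0.1981, -0.0507)
eliminate P² terms by subtracting sphere 1 from 2 and 3
[-0.4617 0.3118 0.0285]·P = 0.0094;  [-0.5104 -0.3962 0.1349]·P = 0.0211
Cramer: x(z) = -0.0301+0.1560z;  y(z) = -0.0145+0.1396z
sphere 1 gives Az²+Bz+C=0 with A=1.0438, B=0.1790, C=-0.1166;  B²−4AC=0.5189;  roots -0.4308, 0.2593;  negative root z = -0.4308
x = -0.0973, y = -0.0746

(-0.0973, -0.0746, -0.4308)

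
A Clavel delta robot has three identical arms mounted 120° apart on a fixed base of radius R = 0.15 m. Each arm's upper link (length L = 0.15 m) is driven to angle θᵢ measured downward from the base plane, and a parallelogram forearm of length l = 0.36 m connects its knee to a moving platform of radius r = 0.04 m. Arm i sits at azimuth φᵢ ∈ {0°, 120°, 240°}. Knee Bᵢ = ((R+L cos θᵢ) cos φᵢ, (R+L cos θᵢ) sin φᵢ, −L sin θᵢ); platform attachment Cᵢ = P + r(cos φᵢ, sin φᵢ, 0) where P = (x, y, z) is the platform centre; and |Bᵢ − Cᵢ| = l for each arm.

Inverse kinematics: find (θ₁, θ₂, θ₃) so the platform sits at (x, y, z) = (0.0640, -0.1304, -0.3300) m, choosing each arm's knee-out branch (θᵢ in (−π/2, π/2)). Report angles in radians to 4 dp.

θ₁ = 0.3494, θ₂ = 1.2218, θ₃ = 0.2618

φ1=0.0° → target in arm frame (0.0640, -0.1304)
  e−x'=0.0460;  (l²−L²−(e−x')²−y'²−z²)/2L = -0.0697
  γ=atan2(-0.3300,0.0460)=-1.4323;  ψ=arccos(-0.2093)=1.7816;  θ1=γ+ψ≈0.3494
arm 2 (φ=120.0°): x'=-0.1449, y'=0.0098
  A cos θ + B sin θ = C:  0.2549·cos θ + -0.3300·sin θ = -0.2229
  √(A²+B²)=0.4170;  θ2 = -0.9130+2.1349 ≈ 1.2218
φ3=240.0° → target in arm frame (0.0809, 0.1206)
  A=0.0291, B=-0.3300, C=(l²−L²−A²−y'²−z²)/(2L)=-0.0573
  γ=atan2(-0.3300,0.0291)=-1.4829;  ψ=arccos(-0.1730)=1.7447;  θ3=γ+ψ≈0.2618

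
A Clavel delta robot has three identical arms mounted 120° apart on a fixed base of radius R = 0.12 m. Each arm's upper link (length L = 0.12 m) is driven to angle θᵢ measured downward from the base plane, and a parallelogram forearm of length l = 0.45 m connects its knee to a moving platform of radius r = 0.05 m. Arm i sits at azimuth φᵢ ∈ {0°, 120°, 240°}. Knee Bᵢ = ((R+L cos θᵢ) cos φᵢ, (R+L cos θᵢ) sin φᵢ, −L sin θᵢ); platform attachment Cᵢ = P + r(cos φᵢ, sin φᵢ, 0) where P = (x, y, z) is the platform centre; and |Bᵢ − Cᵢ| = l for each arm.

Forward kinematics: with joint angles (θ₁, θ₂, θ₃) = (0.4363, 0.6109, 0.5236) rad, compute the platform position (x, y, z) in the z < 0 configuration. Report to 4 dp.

(0.0267, -0.0157, -0.4740)

φ1=0.0°: virtual centre (0.1788, 0.0000, -0.0507), radius l
S2 = (0.1683·cos120.0°, 0.1683·sin120.0°, -0.0688) = (-0.0841, 0.1457, -0.0688)
arm 3 at φ=240.0°: (R−r)+L cos θ3 = 0.1739;  S3 = (-0.0870, -0.1506, -0.0600)
subtract pairs → two planes through P
linear system: -0.5258x+0.2915y = -0.0015−-0.0362z; -0.5314x+-0.3012y = -0.0007−-0.0186z
det = 0.3133;  x = 0.0020+-0.0521z,  y = -0.0013+0.0303z
quadratic in z: (1.0036)z²+(0.1198)z+(-0.1687)=0, √Δ=0.8316 → z ∈ {-0.4740, 0.3546}; z = -0.4740 (taking z<0)
x = 0.0267, y = -0.0157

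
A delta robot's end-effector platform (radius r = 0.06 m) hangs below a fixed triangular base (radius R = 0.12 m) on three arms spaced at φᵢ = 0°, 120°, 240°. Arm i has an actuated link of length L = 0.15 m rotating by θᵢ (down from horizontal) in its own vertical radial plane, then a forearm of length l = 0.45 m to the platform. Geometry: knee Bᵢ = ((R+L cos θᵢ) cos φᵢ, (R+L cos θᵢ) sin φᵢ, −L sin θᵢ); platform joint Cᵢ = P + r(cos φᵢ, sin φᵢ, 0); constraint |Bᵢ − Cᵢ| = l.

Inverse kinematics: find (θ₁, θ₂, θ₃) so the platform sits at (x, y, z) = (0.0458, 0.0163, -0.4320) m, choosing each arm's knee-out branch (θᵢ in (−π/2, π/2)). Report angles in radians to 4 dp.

θ₁ = 0.0876, θ₂ = 0.2620, θ₃ = 0.3495

rotate P by −φ1: (0.0458, 0.0163, -0.4320)
  e−x'=0.0142;  (l²−L²−(e−x')²−y'²−z²)/2L = -0.0236
  γ=atan2(-0.4320,0.0142)=-1.5379;  ψ=arccos(-0.0547)=1.6255;  θ1=γ+ψ≈0.0876
arm 2 (φ=120.0°): x'=-0.0088, y'=-0.0478
  A cos θ + B sin θ = C:  0.0688·cos θ + -0.4320·sin θ = -0.0455
  γ=atan2(-0.4320,0.0688)=-1.4129;  ψ=arccos(-0.1039)=1.6749;  θ2=γ+ψ≈0.2620
arm 3 (φ=240.0°): x'=-0.0370, y'=0.0315
  A=0.0970, B=-0.4320, C=(l²−L²−A²−y'²−z²)/(2L)=-0.0568
  γ=atan2(-0.4320,0.0970)=-1.3499;  ψ=arccos(-0.1282)=1.6994;  θ3=γ+ψ≈0.3495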